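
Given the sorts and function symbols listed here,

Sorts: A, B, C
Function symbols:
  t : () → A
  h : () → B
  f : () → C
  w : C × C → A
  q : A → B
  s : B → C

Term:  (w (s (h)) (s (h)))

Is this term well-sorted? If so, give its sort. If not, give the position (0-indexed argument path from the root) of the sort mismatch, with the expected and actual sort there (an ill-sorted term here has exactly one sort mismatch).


    (h) : B
  (s (h)) : C
    (h) : B
  (s (h)) : C
(w (s (h)) (s (h))) : A

well-sorted; sort = A


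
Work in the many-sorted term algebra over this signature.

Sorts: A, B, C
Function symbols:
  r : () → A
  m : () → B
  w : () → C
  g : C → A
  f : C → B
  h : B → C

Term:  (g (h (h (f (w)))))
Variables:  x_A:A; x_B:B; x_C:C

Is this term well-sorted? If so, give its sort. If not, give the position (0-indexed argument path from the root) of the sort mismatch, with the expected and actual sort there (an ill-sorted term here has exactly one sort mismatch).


        (w) : C
      (f (w)) : B
    (h (f (w))) : C
  (h (h (f (w)))) : ✗ arg 0 at [0, 0] has sort C, expected B

ill-sorted at position [0, 0]: expected B, got C


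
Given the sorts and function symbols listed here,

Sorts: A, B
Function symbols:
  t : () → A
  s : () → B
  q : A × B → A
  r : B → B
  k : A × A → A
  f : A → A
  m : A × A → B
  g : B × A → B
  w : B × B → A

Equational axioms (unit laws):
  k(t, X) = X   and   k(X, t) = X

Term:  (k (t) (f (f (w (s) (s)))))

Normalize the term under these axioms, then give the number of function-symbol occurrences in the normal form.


1. (k (t) (f (f (w (s) (s)))))  →  (f (f (w (s) (s))))
normal form: (f (f (w (s) (s))))

size = 5


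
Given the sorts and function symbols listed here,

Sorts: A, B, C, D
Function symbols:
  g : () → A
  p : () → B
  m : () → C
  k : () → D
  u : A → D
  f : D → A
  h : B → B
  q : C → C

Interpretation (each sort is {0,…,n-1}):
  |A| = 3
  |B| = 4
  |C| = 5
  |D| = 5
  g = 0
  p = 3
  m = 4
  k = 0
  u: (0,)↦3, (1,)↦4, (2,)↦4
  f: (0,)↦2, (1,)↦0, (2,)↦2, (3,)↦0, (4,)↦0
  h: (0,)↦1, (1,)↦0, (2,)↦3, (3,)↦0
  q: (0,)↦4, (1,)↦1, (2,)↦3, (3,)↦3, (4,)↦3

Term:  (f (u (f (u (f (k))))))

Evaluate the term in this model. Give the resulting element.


value = 0

  k = 0
  (f (k)) = f(0,) = 2
  (u (f (k))) = u(2,) = 4
  (f (u (f (k)))) = f(4,) = 0
  (u (f (u (f (k))))) = u(0,) = 3
  (f (u (f (u (f (k)))))) = f(3,) = 0


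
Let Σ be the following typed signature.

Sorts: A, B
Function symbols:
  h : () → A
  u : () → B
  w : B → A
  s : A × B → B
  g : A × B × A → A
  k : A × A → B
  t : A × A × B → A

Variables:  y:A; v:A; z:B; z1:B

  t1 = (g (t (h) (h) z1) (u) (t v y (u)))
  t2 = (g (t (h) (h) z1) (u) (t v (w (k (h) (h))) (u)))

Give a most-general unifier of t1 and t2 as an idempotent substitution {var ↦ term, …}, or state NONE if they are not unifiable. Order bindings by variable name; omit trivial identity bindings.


{y ↦ (w (k (h) (h)))}


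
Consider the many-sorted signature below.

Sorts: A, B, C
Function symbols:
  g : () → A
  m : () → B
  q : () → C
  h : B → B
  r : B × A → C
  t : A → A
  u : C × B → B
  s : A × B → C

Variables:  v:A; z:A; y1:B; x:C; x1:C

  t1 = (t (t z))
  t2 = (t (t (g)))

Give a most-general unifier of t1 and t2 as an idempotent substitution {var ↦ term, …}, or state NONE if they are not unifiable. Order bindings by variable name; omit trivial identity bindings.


{z ↦ (g)}


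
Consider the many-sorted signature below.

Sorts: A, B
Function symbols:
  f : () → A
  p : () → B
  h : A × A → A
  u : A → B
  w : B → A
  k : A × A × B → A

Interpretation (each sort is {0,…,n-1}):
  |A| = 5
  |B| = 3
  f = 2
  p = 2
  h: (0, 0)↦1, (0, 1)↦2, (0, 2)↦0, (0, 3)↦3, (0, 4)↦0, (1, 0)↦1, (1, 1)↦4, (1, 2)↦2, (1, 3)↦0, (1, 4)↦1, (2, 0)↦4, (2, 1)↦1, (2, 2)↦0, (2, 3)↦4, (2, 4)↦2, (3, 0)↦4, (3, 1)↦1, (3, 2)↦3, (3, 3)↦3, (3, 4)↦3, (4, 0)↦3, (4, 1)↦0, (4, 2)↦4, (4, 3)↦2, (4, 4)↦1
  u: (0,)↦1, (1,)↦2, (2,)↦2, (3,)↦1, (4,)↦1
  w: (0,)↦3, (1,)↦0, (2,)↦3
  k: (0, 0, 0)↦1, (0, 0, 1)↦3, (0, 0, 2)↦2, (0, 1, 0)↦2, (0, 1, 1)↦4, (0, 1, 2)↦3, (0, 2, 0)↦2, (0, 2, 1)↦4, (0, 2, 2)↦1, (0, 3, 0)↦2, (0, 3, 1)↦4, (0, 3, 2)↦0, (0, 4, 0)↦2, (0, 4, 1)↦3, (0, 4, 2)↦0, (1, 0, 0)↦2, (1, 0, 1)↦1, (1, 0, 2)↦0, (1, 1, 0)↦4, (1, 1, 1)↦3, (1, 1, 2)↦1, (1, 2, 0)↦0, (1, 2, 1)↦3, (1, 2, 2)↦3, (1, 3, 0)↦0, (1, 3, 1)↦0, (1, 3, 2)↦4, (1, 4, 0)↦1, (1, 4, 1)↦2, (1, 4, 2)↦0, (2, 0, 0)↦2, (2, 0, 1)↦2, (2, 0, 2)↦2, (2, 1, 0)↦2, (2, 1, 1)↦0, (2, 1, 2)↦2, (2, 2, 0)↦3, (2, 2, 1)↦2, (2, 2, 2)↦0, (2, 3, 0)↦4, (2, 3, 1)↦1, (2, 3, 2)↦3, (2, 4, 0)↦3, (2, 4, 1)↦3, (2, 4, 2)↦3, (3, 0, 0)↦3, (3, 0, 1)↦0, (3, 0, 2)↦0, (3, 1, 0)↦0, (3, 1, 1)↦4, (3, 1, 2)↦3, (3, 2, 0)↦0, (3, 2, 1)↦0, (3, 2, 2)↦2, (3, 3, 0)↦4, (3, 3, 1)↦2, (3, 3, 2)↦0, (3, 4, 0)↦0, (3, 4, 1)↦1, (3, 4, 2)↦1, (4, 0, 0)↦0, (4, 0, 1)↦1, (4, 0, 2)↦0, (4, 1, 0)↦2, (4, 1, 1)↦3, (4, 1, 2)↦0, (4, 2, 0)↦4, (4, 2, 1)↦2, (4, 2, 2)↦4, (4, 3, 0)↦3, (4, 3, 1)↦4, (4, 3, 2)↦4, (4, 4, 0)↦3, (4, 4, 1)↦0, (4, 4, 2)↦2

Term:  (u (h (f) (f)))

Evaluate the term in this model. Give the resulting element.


  f = 2
  f = 2
  (h (f) (f)) = h(2, 2) = 0
  (u (h (f) (f))) = u(0,) = 1

value = 1


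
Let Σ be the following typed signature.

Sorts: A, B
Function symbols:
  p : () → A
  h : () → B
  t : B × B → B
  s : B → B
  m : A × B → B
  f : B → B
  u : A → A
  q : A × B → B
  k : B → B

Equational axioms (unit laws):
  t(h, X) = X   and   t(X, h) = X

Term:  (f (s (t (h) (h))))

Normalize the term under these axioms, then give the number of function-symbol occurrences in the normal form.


1. (f (s (t (h) (h))))  →  (f (s (h)))
normal form: (f (s (h)))

size = 3


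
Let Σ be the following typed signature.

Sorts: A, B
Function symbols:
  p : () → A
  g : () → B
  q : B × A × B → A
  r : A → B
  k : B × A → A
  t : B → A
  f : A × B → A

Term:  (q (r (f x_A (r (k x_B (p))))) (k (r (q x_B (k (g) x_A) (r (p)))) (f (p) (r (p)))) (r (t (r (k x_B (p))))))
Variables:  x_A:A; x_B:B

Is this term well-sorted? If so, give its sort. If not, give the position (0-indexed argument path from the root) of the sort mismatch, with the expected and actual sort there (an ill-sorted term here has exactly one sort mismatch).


      x_A : A
          x_B : B
          (p) : A
        (k x_B (p)) : A
      (r (k x_B (p))) : B
    (f x_A (r (k x_B (p)))) : A
  (r (f x_A (r (k x_B (p))))) : B
        x_B : B
          (g) : B
          x_A : A
        (k (g) x_A) : A
          (p) : A
        (r (p)) : B
      (q x_B (k (g) x_A) (r (p))) : A
    (r (q x_B (k (g) x_A) (r (p)))) : B
      (p) : A
        (p) : A
      (r (p)) : B
    (f (p) (r (p))) : A
  (k (r (q x_B (k (g) x_A) (r (p)))) (f (p) (r (p)))) : A
          x_B : B
          (p) : A
        (k x_B (p)) : A
      (r (k x_B (p))) : B
    (t (r (k x_B (p)))) : A
  (r (t (r (k x_B (p))))) : B
(q (r (f x_A (r (k x_B (p))))) (k (r (q x_B (k (g) x_A) (r (p)))) (f (p) (r (p)))) (r (t (r (k x_B (p)))))) : A

well-sorted; sort = A


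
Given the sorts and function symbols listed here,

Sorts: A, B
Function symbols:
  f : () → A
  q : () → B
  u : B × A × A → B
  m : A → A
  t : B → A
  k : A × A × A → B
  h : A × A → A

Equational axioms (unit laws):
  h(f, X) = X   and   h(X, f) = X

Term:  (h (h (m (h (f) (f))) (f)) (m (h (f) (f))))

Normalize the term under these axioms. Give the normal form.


normal form = (h (m (f)) (m (f)))

1. (h (h (m (h (f) (f))) (f)) (m (h (f) (f))))  →  (h (m (h (f) (f))) (m (h (f) (f))))
2. (h (m (h (f) (f))) (m (h (f) (f))))  →  (h (m (f)) (m (h (f) (f))))
3. (h (m (f)) (m (h (f) (f))))  →  (h (m (f)) (m (f)))


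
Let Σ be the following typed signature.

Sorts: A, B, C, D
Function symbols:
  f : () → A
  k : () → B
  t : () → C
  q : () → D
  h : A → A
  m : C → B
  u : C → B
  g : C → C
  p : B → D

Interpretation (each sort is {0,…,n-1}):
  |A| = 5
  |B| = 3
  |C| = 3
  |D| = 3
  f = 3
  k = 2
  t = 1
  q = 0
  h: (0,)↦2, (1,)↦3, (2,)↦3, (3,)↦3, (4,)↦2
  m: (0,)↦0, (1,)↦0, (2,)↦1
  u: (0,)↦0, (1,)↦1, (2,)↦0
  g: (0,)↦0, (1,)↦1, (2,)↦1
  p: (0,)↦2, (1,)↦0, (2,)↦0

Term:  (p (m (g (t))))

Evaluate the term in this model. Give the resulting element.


  t = 1
  (g (t)) = g(1,) = 1
  (m (g (t))) = m(1,) = 0
  (p (m (g (t)))) = p(0,) = 2

value = 2


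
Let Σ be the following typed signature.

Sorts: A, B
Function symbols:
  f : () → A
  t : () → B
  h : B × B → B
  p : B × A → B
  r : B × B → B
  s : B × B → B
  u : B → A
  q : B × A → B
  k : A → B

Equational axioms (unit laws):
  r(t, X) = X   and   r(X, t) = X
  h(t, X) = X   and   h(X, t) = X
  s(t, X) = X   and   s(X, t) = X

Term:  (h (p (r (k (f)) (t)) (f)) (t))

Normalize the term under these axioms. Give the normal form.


normal form = (p (k (f)) (f))

1. (h (p (r (k (f)) (t)) (f)) (t))  →  (p (r (k (f)) (t)) (f))
2. (p (r (k (f)) (t)) (f))  →  (p (k (f)) (f))


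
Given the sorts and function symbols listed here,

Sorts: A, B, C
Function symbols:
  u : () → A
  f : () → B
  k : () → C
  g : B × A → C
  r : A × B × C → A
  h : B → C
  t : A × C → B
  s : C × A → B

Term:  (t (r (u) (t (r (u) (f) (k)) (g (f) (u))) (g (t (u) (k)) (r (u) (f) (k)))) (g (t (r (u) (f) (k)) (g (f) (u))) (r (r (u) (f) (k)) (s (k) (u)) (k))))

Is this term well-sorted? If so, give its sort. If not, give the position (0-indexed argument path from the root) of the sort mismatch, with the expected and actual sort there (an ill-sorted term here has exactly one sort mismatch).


    (u) : A
        (u) : A
        (f) : B
        (k) : C
      (r (u) (f) (k)) : A
        (f) : B
        (u) : A
      (g (f) (u)) : C
    (t (r (u) (f) (k)) (g (f) (u))) : B
        (u) : A
        (k) : C
      (t (u) (k)) : B
        (u) : A
        (f) : B
        (k) : C
      (r (u) (f) (k)) : A
    (g (t (u) (k)) (r (u) (f) (k))) : C
  (r (u) (t (r (u) (f) (k)) (g (f) (u))) (g (t (u) (k)) (r (u) (f) (k)))) : A
        (u) : A
        (f) : B
        (k) : C
      (r (u) (f) (k)) : A
        (f) : B
        (u) : A
      (g (f) (u)) : C
    (t (r (u) (f) (k)) (g (f) (u))) : B
        (u) : A
        (f) : B
        (k) : C
      (r (u) (f) (k)) : A
        (k) : C
        (u) : A
      (s (k) (u)) : B
      (k) : C
    (r (r (u) (f) (k)) (s (k) (u)) (k)) : A
  (g (t (r (u) (f) (k)) (g (f) (u))) (r (r (u) (f) (k)) (s (k) (u)) (k))) : C
(t (r (u) (t (r (u) (f) (k)) (g (f) (u))) (g (t (u) (k)) (r (u) (f) (k)))) (g (t (r (u) (f) (k)) (g (f) (u))) (r (r (u) (f) (k)) (s (k) (u)) (k)))) : B

well-sorted; sort = B


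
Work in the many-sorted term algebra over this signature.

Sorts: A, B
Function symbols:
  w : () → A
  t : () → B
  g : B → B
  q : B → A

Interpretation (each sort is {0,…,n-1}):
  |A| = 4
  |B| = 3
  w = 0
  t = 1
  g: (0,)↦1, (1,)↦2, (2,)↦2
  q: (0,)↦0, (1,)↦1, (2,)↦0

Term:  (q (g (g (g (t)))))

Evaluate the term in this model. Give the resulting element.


value = 0

  t = 1
  (g (t)) = g(1,) = 2
  (g (g (t))) = g(2,) = 2
  (g (g (g (t)))) = g(2,) = 2
  (q (g (g (g (t))))) = q(2,) = 0


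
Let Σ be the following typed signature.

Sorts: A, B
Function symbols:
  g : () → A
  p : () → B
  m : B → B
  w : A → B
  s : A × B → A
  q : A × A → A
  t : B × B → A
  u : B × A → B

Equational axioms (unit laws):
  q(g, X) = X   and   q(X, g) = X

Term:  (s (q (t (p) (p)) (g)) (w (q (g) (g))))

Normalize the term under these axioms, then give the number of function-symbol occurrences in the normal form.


size = 6

1. (s (q (t (p) (p)) (g)) (w (q (g) (g))))  →  (s (t (p) (p)) (w (q (g) (g))))
2. (s (t (p) (p)) (w (q (g) (g))))  →  (s (t (p) (p)) (w (g)))
normal form: (s (t (p) (p)) (w (g)))


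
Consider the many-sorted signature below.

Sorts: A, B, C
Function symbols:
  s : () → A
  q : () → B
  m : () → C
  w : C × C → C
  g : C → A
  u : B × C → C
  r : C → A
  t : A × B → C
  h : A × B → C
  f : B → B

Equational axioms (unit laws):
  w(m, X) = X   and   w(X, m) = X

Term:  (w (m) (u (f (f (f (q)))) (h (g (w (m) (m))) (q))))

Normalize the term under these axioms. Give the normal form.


1. (w (m) (u (f (f (f (q)))) (h (g (w (m) (m))) (q))))  →  (u (f (f (f (q)))) (h (g (w (m) (m))) (q)))
2. (u (f (f (f (q)))) (h (g (w (m) (m))) (q)))  →  (u (f (f (f (q)))) (h (g (m)) (q)))

normal form = (u (f (f (f (q)))) (h (g (m)) (q)))


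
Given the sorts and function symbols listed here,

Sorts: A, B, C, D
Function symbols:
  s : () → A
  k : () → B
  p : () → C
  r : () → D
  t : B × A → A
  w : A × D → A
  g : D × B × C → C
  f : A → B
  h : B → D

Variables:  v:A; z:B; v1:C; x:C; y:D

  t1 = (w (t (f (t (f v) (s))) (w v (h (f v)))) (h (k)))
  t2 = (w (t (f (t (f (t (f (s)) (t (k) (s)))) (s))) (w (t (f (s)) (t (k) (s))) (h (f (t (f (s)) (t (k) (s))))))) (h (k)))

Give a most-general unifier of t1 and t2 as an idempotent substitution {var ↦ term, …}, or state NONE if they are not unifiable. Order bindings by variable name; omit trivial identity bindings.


{v ↦ (t (f (s)) (t (k) (s)))}


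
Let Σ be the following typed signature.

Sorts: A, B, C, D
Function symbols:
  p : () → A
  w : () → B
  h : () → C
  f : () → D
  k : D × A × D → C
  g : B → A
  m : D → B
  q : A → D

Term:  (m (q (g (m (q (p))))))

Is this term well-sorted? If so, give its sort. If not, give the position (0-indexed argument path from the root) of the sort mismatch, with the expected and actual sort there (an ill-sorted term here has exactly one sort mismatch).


well-sorted; sort = B

          (p) : A
        (q (p)) : D
      (m (q (p))) : B
    (g (m (q (p)))) : A
  (q (g (m (q (p))))) : D
(m (q (g (m (q (p)))))) : B


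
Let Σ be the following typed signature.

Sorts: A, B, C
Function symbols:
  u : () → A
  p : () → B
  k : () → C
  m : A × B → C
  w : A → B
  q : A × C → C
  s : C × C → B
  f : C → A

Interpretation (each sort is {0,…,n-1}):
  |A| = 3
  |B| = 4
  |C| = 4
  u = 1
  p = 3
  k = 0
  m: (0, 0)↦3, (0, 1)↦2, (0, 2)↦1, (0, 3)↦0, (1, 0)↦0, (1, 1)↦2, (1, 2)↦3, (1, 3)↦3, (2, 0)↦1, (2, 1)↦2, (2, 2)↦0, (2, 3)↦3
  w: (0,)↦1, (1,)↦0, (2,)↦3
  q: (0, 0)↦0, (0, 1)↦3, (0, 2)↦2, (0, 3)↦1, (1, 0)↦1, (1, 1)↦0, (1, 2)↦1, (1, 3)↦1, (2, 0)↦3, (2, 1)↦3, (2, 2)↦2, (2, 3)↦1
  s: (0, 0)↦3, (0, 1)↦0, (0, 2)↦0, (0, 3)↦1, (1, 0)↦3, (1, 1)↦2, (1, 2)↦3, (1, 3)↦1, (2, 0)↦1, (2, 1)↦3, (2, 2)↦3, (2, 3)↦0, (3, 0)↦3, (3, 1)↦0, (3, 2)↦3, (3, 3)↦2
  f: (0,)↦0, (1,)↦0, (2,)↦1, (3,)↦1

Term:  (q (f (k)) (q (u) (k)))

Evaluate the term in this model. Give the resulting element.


value = 3

  k = 0
  (f (k)) = f(0,) = 0
  u = 1
  k = 0
  (q (u) (k)) = q(1, 0) = 1
  (q (f (k)) (q (u) (k))) = q(0, 1) = 3


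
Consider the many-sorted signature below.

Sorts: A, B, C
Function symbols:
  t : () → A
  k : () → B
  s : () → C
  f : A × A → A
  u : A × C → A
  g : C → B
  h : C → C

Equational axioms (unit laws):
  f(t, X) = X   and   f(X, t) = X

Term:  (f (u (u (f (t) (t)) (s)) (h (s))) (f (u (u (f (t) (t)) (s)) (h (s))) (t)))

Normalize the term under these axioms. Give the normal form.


1. (f (u (u (f (t) (t)) (s)) (h (s))) (f (u (u (f (t) (t)) (s)) (h (s))) (t)))  →  (f (u (u (t) (s)) (h (s))) (f (u (u (f (t) (t)) (s)) (h (s))) (t)))
2. (f (u (u (t) (s)) (h (s))) (f (u (u (f (t) (t)) (s)) (h (s))) (t)))  →  (f (u (u (t) (s)) (h (s))) (u (u (f (t) (t)) (s)) (h (s))))
3. (f (u (u (t) (s)) (h (s))) (u (u (f (t) (t)) (s)) (h (s))))  →  (f (u (u (t) (s)) (h (s))) (u (u (t) (s)) (h (s))))

normal form = (f (u (u (t) (s)) (h (s))) (u (u (t) (s)) (h (s))))


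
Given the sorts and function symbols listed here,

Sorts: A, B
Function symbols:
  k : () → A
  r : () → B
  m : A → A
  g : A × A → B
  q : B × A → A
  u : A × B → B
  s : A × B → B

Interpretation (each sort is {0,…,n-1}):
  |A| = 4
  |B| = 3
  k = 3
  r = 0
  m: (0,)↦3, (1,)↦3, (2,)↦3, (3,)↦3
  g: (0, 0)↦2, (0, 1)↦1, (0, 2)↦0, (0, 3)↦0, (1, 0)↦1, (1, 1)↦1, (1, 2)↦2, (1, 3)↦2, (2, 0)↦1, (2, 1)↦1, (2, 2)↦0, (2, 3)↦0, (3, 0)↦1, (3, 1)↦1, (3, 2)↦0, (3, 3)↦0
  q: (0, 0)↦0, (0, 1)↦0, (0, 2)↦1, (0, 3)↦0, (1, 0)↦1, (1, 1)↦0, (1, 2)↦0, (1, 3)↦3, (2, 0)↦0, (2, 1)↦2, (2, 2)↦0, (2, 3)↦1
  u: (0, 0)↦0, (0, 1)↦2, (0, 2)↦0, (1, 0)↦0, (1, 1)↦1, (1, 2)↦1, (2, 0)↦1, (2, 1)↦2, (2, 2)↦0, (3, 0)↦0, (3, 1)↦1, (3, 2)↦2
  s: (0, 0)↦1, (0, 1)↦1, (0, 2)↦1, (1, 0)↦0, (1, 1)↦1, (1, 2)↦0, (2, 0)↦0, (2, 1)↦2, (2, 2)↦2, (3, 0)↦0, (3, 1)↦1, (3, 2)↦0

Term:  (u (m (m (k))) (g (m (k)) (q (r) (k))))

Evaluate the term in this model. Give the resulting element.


  k = 3
  (m (k)) = m(3,) = 3
  (m (m (k))) = m(3,) = 3
  k = 3
  (m (k)) = m(3,) = 3
  r = 0
  k = 3
  (q (r) (k)) = q(0, 3) = 0
  (g (m (k)) (q (r) (k))) = g(3, 0) = 1
  (u (m (m (k))) (g (m (k)) (q (r) (k)))) = u(3, 1) = 1

value = 1


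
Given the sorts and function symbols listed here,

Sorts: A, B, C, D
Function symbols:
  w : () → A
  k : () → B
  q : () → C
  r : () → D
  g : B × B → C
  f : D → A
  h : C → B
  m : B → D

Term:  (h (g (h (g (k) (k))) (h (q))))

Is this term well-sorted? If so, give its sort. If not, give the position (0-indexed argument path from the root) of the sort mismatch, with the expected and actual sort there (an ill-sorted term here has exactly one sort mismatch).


        (k) : B
        (k) : B
      (g (k) (k)) : C
    (h (g (k) (k))) : B
      (q) : C
    (h (q)) : B
  (g (h (g (k) (k))) (h (q))) : C
(h (g (h (g (k) (k))) (h (q)))) : B

well-sorted; sort = B


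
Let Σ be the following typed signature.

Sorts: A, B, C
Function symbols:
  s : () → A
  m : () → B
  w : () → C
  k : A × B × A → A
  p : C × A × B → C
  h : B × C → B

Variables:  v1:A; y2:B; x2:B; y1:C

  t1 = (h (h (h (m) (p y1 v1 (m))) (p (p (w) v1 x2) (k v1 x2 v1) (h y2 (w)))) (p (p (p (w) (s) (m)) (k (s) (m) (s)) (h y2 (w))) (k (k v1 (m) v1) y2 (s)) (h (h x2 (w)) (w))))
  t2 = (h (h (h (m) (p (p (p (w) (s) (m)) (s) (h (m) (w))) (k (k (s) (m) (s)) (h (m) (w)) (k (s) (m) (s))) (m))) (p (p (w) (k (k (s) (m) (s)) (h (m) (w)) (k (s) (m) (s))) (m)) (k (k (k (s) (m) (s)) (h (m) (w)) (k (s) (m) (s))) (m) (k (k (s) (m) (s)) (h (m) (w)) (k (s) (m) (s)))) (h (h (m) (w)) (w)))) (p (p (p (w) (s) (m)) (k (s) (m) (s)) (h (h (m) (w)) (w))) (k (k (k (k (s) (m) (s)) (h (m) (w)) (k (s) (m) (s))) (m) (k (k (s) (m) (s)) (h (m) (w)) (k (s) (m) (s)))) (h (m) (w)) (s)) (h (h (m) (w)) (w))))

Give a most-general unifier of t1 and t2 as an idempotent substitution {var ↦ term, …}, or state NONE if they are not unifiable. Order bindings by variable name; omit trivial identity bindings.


{v1 ↦ (k (k (s) (m) (s)) (h (m) (w)) (k (s) (m) (s))), x2 ↦ (m), y1 ↦ (p (p (w) (s) (m)) (s) (h (m) (w))), y2 ↦ (h (m) (w))}


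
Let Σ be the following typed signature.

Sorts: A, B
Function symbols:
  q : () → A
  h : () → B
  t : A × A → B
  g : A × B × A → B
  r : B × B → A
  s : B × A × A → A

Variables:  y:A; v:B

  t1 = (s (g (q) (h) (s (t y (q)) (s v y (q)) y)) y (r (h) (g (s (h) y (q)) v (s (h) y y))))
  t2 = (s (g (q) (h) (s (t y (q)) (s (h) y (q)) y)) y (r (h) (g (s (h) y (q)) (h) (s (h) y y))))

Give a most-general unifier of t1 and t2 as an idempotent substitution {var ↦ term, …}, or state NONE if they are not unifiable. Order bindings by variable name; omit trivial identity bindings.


{v ↦ (h)}


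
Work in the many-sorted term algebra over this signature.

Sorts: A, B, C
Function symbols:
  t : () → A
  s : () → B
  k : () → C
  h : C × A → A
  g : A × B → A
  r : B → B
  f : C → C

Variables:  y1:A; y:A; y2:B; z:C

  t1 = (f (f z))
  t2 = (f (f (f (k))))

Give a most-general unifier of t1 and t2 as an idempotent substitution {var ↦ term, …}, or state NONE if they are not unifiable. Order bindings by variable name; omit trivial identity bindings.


{z ↦ (f (k))}


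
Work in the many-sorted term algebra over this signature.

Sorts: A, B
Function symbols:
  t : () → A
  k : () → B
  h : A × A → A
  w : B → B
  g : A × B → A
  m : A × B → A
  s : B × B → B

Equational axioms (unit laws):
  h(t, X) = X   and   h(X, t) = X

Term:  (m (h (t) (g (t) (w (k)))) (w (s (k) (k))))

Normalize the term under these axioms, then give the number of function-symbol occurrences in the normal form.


size = 9

1. (m (h (t) (g (t) (w (k)))) (w (s (k) (k))))  →  (m (g (t) (w (k))) (w (s (k) (k))))
normal form: (m (g (t) (w (k))) (w (s (k) (k))))


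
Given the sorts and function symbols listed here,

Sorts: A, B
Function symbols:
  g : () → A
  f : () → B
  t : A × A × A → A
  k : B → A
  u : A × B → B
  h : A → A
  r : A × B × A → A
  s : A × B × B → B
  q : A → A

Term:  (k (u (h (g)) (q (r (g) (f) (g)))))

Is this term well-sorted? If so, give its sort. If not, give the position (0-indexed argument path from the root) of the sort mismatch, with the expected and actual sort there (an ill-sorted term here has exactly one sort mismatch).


ill-sorted at position [0, 1]: expected B, got A

      (g) : A
    (h (g)) : A
        (g) : A
        (f) : B
        (g) : A
      (r (g) (f) (g)) : A
    (q (r (g) (f) (g))) : A
  (u (h (g)) (q (r (g) (f) (g)))) : ✗ arg 1 at [0, 1] has sort A, expected B


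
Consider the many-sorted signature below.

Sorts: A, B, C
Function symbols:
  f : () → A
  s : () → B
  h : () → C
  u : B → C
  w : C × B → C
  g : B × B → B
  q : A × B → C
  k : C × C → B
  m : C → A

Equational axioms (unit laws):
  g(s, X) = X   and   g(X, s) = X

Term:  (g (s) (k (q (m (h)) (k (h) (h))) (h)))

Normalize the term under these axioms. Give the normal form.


normal form = (k (q (m (h)) (k (h) (h))) (h))

1. (g (s) (k (q (m (h)) (k (h) (h))) (h)))  →  (k (q (m (h)) (k (h) (h))) (h))


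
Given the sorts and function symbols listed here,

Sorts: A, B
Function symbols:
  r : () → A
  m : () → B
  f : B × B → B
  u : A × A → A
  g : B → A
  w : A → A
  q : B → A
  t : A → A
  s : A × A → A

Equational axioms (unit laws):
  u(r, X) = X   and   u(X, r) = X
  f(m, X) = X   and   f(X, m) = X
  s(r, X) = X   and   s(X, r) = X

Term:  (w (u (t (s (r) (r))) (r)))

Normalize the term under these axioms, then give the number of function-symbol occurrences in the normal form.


1. (w (u (t (s (r) (r))) (r)))  →  (w (t (s (r) (r))))
2. (w (t (s (r) (r))))  →  (w (t (r)))
normal form: (w (t (r)))

size = 3


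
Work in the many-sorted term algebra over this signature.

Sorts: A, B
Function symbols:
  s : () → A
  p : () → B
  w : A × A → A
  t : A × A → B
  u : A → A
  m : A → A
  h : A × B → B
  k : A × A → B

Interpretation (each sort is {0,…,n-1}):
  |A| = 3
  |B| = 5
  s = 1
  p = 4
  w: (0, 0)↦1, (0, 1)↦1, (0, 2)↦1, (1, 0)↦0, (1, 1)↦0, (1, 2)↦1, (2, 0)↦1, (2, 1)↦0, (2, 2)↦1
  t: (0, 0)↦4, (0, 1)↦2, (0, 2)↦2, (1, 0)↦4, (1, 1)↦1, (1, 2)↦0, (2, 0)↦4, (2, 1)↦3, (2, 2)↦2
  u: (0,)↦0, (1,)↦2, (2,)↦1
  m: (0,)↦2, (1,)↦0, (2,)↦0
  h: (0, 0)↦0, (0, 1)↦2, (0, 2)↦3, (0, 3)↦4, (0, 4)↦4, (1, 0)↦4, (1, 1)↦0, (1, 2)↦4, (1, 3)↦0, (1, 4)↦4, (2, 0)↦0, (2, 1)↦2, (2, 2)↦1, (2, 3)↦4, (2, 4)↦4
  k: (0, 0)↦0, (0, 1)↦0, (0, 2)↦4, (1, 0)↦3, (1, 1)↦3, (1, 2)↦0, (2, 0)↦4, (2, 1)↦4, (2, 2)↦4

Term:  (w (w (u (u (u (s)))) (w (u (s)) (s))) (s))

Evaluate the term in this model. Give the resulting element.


  s = 1
  (u (s)) = u(1,) = 2
  (u (u (s))) = u(2,) = 1
  (u (u (u (s)))) = u(1,) = 2
  s = 1
  (u (s)) = u(1,) = 2
  s = 1
  (w (u (s)) (s)) = w(2, 1) = 0
  (w (u (u (u (s)))) (w (u (s)) (s))) = w(2, 0) = 1
  s = 1
  (w (w (u (u (u (s)))) (w (u (s)) (s))) (s)) = w(1, 1) = 0

value = 0


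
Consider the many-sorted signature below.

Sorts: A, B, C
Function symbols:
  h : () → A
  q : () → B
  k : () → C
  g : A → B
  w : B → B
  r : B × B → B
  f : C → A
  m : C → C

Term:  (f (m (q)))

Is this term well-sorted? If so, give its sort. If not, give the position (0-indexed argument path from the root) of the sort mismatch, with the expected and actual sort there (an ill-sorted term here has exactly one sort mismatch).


ill-sorted at position [0, 0]: expected C, got B

    (q) : B
  (m (q)) : ✗ arg 0 at [0, 0] has sort B, expected C


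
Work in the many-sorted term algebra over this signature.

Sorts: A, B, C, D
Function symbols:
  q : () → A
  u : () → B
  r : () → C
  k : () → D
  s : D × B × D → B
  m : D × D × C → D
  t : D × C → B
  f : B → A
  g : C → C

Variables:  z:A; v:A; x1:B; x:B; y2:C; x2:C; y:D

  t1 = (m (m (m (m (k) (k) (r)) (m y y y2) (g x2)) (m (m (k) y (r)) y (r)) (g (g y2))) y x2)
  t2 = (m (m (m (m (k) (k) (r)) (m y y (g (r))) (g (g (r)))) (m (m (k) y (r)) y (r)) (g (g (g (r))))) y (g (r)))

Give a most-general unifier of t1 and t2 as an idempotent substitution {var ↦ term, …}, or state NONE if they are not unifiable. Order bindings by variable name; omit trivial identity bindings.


{x2 ↦ (g (r)), y2 ↦ (g (r))}


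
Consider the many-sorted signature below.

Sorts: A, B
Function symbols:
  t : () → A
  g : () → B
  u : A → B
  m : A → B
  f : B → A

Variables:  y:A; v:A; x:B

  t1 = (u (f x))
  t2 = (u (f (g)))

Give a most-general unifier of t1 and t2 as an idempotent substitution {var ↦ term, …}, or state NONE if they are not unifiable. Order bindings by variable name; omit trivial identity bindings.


{x ↦ (g)}


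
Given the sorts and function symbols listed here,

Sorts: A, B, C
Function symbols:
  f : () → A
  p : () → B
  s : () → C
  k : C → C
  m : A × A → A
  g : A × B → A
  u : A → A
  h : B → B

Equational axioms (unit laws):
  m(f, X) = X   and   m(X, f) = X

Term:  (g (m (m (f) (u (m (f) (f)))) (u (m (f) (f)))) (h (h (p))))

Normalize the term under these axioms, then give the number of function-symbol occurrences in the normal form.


size = 9

1. (g (m (m (f) (u (m (f) (f)))) (u (m (f) (f)))) (h (h (p))))  →  (g (m (u (m (f) (f))) (u (m (f) (f)))) (h (h (p))))
2. (g (m (u (m (f) (f))) (u (m (f) (f)))) (h (h (p))))  →  (g (m (u (f)) (u (m (f) (f)))) (h (h (p))))
3. (g (m (u (f)) (u (m (f) (f)))) (h (h (p))))  →  (g (m (u (f)) (u (f))) (h (h (p))))
normal form: (g (m (u (f)) (u (f))) (h (h (p))))


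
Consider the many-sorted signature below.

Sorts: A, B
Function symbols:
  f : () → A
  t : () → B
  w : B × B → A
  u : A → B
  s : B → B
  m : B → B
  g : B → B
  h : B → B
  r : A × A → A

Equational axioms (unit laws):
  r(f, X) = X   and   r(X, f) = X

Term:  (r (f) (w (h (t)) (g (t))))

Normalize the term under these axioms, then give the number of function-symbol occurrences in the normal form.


size = 5

1. (r (f) (w (h (t)) (g (t))))  →  (w (h (t)) (g (t)))
normal form: (w (h (t)) (g (t)))


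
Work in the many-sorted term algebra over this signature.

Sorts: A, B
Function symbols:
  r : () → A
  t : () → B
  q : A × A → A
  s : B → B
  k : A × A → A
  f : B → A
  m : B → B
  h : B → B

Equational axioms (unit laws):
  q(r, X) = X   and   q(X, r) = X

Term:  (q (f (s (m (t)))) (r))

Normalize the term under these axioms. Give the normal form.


1. (q (f (s (m (t)))) (r))  →  (f (s (m (t))))

normal form = (f (s (m (t))))


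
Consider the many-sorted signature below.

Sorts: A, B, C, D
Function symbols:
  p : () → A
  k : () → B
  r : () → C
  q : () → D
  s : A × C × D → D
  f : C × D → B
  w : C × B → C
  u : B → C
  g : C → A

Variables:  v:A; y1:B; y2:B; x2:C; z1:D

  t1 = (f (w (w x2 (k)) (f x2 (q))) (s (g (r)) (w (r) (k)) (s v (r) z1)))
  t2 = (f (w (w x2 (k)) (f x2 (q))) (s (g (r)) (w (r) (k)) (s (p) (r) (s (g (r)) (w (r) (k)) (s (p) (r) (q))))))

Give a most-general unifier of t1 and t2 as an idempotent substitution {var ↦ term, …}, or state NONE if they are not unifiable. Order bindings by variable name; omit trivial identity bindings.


{v ↦ (p), z1 ↦ (s (g (r)) (w (r) (k)) (s (p) (r) (q)))}


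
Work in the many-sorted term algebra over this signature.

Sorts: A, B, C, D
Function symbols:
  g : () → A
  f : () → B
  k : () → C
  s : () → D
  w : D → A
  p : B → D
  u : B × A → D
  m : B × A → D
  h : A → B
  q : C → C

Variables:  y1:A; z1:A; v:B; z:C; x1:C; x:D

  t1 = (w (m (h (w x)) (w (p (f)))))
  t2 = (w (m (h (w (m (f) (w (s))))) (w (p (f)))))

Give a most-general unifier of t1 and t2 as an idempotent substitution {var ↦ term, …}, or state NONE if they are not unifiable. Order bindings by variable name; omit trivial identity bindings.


{x ↦ (m (f) (w (s)))}


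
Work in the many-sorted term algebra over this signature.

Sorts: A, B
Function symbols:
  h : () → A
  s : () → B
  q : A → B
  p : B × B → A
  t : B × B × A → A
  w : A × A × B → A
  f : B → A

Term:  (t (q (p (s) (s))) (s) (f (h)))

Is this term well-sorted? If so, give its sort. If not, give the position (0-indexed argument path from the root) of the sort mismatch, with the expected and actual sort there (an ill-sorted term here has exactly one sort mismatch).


      (s) : B
      (s) : B
    (p (s) (s)) : A
  (q (p (s) (s))) : B
  (s) : B
    (h) : A
  (f (h)) : ✗ arg 0 at [2, 0] has sort A, expected B

ill-sorted at position [2, 0]: expected B, got A


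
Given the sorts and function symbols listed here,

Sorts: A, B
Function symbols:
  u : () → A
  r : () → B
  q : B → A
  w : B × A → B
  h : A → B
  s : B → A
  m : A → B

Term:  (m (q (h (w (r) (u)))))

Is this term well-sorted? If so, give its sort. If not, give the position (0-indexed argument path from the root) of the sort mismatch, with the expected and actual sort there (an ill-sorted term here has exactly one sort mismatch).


ill-sorted at position [0, 0, 0]: expected A, got B

        (r) : B
        (u) : A
      (w (r) (u)) : B
    (h (w (r) (u))) : ✗ arg 0 at [0, 0, 0] has sort B, expected A


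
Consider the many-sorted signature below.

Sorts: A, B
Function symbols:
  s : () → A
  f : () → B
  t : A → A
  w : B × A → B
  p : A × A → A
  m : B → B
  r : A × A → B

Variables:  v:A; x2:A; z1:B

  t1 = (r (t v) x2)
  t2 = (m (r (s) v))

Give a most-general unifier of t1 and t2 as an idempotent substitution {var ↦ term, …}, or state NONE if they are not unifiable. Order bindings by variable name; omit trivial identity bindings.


head clash or occurs-check failure — not unifiable

NONE (not unifiable)


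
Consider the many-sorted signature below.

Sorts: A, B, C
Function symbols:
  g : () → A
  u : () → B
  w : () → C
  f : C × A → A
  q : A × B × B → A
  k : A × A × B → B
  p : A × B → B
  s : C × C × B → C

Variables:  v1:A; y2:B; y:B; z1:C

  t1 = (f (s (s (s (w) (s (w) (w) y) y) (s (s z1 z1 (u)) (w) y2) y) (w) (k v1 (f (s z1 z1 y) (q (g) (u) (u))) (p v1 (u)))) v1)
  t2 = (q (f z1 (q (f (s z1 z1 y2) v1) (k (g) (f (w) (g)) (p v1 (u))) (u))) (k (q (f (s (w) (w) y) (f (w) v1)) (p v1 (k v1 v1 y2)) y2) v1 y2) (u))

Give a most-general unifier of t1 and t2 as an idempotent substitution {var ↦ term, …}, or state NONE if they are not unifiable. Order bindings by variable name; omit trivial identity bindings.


head clash or occurs-check failure — not unifiable

NONE (not unifiable)


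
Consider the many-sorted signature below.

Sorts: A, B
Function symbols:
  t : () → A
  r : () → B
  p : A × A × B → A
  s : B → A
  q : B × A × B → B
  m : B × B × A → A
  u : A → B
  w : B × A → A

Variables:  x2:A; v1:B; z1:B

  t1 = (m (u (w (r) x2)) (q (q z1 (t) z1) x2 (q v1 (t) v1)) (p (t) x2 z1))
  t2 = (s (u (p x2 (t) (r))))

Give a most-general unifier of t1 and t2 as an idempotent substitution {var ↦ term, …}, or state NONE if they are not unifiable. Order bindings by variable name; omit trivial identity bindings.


head clash or occurs-check failure — not unifiable

NONE (not unifiable)


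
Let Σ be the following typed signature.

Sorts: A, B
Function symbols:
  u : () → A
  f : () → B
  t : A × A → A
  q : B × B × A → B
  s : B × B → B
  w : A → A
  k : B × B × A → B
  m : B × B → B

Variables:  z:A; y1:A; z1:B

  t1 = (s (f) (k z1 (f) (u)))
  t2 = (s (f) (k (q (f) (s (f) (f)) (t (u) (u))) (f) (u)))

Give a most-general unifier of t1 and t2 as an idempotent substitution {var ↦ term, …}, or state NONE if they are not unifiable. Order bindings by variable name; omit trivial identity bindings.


{z1 ↦ (q (f) (s (f) (f)) (t (u) (u)))}


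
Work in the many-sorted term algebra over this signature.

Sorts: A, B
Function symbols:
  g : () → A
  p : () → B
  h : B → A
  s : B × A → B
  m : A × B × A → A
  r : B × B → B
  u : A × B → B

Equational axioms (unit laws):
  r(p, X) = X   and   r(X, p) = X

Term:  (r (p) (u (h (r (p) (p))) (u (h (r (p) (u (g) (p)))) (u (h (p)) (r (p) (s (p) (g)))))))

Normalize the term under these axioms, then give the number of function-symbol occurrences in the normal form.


1. (r (p) (u (h (r (p) (p))) (u (h (r (p) (u (g) (p)))) (u (h (p)) (r (p) (s (p) (g)))))))  →  (u (h (r (p) (p))) (u (h (r (p) (u (g) (p)))) (u (h (p)) (r (p) (s (p) (g))))))
2. (u (h (r (p) (p))) (u (h (r (p) (u (g) (p)))) (u (h (p)) (r (p) (s (p) (g))))))  →  (u (h (p)) (u (h (r (p) (u (g) (p)))) (u (h (p)) (r (p) (s (p) (g))))))
3. (u (h (p)) (u (h (r (p) (u (g) (p)))) (u (h (p)) (r (p) (s (p) (g))))))  →  (u (h (p)) (u (h (u (g) (p))) (u (h (p)) (r (p) (s (p) (g))))))
4. (u (h (p)) (u (h (u (g) (p))) (u (h (p)) (r (p) (s (p) (g))))))  →  (u (h (p)) (u (h (u (g) (p))) (u (h (p)) (s (p) (g)))))
normal form: (u (h (p)) (u (h (u (g) (p))) (u (h (p)) (s (p) (g)))))

size = 14


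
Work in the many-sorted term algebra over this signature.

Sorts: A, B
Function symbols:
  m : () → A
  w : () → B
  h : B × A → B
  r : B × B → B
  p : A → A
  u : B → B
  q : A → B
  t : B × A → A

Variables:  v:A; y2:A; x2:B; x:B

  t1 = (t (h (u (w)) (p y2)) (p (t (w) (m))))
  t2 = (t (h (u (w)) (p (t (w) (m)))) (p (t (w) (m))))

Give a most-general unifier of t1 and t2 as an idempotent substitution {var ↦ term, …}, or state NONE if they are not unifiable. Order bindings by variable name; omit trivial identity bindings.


{y2 ↦ (t (w) (m))}


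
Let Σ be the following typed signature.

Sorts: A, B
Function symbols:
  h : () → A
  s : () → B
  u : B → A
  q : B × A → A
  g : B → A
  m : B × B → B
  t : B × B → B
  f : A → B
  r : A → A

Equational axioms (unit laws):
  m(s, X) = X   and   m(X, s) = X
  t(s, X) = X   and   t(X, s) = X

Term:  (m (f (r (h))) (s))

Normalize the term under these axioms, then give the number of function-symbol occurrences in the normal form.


size = 3

1. (m (f (r (h))) (s))  →  (f (r (h)))
normal form: (f (r (h)))


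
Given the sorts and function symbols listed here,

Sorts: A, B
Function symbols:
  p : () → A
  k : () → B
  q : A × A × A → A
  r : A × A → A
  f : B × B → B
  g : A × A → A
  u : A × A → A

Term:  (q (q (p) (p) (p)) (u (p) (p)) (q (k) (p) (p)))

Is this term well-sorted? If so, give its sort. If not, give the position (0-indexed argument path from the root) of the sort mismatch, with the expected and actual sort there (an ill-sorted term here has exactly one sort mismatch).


    (p) : A
    (p) : A
    (p) : A
  (q (p) (p) (p)) : A
    (p) : A
    (p) : A
  (u (p) (p)) : A
    (k) : B
    (p) : A
    (p) : A
  (q (k) (p) (p)) : ✗ arg 0 at [2, 0] has sort B, expected A

ill-sorted at position [2, 0]: expected A, got B


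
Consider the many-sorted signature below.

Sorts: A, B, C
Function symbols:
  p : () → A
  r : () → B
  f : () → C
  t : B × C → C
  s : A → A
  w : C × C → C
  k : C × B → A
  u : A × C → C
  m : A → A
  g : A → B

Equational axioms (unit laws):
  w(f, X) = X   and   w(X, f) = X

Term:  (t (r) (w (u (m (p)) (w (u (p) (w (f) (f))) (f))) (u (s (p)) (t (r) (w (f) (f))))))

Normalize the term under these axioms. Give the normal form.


1. (t (r) (w (u (m (p)) (w (u (p) (w (f) (f))) (f))) (u (s (p)) (t (r) (w (f) (f))))))  →  (t (r) (w (u (m (p)) (u (p) (w (f) (f)))) (u (s (p)) (t (r) (w (f) (f))))))
2. (t (r) (w (u (m (p)) (u (p) (w (f) (f)))) (u (s (p)) (t (r) (w (f) (f))))))  →  (t (r) (w (u (m (p)) (u (p) (f))) (u (s (p)) (t (r) (w (f) (f))))))
3. (t (r) (w (u (m (p)) (u (p) (f))) (u (s (p)) (t (r) (w (f) (f))))))  →  (t (r) (w (u (m (p)) (u (p) (f))) (u (s (p)) (t (r) (f)))))

normal form = (t (r) (w (u (m (p)) (u (p) (f))) (u (s (p)) (t (r) (f)))))


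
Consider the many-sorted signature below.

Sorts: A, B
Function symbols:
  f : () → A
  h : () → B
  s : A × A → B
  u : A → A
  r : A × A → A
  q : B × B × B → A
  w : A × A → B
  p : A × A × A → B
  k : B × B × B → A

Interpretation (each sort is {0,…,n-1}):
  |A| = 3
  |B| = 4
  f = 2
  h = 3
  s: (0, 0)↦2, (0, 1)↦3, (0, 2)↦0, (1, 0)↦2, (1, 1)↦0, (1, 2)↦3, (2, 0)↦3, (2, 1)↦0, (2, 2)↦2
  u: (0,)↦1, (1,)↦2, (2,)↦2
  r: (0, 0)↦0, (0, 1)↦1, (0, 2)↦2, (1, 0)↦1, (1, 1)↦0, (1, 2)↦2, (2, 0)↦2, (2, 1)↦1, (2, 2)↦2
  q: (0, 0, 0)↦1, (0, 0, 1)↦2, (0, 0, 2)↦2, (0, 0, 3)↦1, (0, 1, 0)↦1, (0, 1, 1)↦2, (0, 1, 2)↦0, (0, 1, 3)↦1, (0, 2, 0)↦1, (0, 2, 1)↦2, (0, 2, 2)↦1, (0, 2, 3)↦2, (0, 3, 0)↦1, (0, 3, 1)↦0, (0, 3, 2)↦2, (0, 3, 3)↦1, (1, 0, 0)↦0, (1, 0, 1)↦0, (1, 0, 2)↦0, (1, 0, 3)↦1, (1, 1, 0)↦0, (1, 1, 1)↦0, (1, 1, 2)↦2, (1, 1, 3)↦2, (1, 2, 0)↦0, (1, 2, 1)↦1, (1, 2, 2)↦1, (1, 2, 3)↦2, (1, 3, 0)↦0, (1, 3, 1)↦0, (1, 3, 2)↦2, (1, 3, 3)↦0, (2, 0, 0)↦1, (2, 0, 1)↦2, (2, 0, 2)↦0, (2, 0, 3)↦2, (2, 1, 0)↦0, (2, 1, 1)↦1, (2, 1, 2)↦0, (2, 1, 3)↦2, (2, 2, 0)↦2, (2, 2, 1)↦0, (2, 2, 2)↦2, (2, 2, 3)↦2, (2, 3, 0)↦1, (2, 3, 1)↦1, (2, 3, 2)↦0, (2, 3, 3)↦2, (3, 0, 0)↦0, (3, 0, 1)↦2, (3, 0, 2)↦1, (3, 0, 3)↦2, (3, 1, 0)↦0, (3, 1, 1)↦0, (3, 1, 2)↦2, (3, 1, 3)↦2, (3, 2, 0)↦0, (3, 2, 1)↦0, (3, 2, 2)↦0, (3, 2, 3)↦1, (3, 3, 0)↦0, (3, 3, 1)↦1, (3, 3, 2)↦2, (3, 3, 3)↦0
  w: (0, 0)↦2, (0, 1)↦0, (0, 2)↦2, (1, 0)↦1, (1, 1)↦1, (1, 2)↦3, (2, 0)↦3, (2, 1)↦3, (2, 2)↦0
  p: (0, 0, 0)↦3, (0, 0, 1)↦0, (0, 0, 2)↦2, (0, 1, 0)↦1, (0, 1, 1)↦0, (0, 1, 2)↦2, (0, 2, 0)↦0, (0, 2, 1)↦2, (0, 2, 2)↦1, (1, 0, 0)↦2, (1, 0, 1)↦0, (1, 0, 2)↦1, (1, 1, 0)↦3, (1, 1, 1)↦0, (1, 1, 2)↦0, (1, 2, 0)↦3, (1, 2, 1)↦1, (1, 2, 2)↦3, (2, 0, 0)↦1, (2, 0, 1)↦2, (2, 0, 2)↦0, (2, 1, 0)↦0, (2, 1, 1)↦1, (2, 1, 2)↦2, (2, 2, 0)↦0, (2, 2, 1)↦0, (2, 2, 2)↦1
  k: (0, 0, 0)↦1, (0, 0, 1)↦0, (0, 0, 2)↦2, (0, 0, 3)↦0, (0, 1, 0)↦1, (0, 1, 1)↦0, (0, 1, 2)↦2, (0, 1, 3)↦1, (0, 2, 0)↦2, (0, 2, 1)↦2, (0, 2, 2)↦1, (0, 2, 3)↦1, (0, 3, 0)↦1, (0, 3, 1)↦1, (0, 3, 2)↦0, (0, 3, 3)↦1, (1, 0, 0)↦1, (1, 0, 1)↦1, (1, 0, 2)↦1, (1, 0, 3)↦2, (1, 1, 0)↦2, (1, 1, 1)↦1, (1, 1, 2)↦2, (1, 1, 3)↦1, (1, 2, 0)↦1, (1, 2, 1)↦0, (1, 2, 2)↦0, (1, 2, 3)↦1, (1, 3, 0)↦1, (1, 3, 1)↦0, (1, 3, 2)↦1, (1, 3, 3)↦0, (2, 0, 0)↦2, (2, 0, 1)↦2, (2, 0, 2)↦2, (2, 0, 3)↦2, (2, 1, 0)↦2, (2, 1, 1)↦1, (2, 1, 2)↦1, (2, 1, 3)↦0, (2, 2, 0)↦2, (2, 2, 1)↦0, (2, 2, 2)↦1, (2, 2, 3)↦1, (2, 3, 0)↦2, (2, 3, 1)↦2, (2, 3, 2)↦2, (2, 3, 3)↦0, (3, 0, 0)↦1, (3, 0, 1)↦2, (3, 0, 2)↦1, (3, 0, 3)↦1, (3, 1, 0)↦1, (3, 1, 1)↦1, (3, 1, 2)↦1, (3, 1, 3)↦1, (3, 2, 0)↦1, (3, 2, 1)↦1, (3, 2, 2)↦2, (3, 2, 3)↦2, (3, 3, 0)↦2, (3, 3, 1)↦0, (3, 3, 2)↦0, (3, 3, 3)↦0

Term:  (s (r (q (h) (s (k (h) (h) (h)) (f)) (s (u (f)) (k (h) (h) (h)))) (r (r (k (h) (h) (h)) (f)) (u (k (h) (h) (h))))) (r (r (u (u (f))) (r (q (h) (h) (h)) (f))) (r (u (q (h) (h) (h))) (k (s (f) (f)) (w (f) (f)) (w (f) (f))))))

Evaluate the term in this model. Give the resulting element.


value = 3

  h = 3
  h = 3
  h = 3
  h = 3
  (k (h) (h) (h)) = k(3, 3, 3) = 0
  f = 2
  (s (k (h) (h) (h)) (f)) = s(0, 2) = 0
  f = 2
  (u (f)) = u(2,) = 2
  h = 3
  h = 3
  h = 3
  (k (h) (h) (h)) = k(3, 3, 3) = 0
  (s (u (f)) (k (h) (h) (h))) = s(2, 0) = 3
  (q (h) (s (k (h) (h) (h)) (f)) (s (u (f)) (k (h) (h) (h)))) = q(3, 0, 3) = 2
  h = 3
  h = 3
  h = 3
  (k (h) (h) (h)) = k(3, 3, 3) = 0
  f = 2
  (r (k (h) (h) (h)) (f)) = r(0, 2) = 2
  h = 3
  h = 3
  h = 3
  (k (h) (h) (h)) = k(3, 3, 3) = 0
  (u (k (h) (h) (h))) = u(0,) = 1
  (r (r (k (h) (h) (h)) (f)) (u (k (h) (h) (h)))) = r(2, 1) = 1
  (r (q (h) (s (k (h) (h) (h)) (f)) (s (u (f)) (k (h) (h) (h)))) (r (r (k (h) (h) (h)) (f)) (u (k (h) (h) (h))))) = r(2, 1) = 1
  f = 2
  (u (f)) = u(2,) = 2
  (u (u (f))) = u(2,) = 2
  h = 3
  h = 3
  h = 3
  (q (h) (h) (h)) = q(3, 3, 3) = 0
  f = 2
  (r (q (h) (h) (h)) (f)) = r(0, 2) = 2
  (r (u (u (f))) (r (q (h) (h) (h)) (f))) = r(2, 2) = 2
  h = 3
  h = 3
  h = 3
  (q (h) (h) (h)) = q(3, 3, 3) = 0
  (u (q (h) (h) (h))) = u(0,) = 1
  f = 2
  f = 2
  (s (f) (f)) = s(2, 2) = 2
  f = 2
  f = 2
  (w (f) (f)) = w(2, 2) = 0
  f = 2
  f = 2
  (w (f) (f)) = w(2, 2) = 0
  (k (s (f) (f)) (w (f) (f)) (w (f) (f))) = k(2, 0, 0) = 2
  (r (u (q (h) (h) (h))) (k (s (f) (f)) (w (f) (f)) (w (f) (f)))) = r(1, 2) = 2
  (r (r (u (u (f))) (r (q (h) (h) (h)) (f))) (r (u (q (h) (h) (h))) (k (s (f) (f)) (w (f) (f)) (w (f) (f))))) = r(2, 2) = 2
  (s (r (q (h) (s (k (h) (h) (h)) (f)) (s (u (f)) (k (h) (h) (h)))) (r (r (k (h) (h) (h)) (f)) (u (k (h) (h) (h))))) (r (r (u (u (f))) (r (q (h) (h) (h)) (f))) (r (u (q (h) (h) (h))) (k (s (f) (f)) (w (f) (f)) (w (f) (f)))))) = s(1, 2) = 3
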